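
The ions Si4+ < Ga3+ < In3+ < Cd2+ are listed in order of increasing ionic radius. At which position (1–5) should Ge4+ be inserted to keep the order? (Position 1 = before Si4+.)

2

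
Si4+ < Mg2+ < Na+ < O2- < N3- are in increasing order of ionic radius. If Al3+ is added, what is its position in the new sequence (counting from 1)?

2

These species are isoelectronic with 10 electrons. The only difference is the number of protons: Si4+ (Z=14), Al3+ (Z=13), Mg2+ (Z=12), Na+ (Z=11), O2- (Z=8), N3- (Z=7). The strongest nuclear pull (Si4+) gives the smallest ion.
With Al3+ included the full order is Si4+ < Al3+ < Mg2+ < Na+ < O2- < N3-, so it takes position 2.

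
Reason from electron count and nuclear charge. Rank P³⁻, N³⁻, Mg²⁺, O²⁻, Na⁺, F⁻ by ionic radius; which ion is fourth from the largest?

F⁻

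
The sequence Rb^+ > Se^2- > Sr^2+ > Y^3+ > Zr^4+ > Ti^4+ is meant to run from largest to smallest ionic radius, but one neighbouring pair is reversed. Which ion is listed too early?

Check each adjacent pair. Rb^+ and Se^2- are reversed: both have 36 electrons but Z(Rb)=37 > Z(Se)=34, so Rb^+ should be the smaller of the two. No other neighbouring pair contradicts the periodic trends, so Rb^+ is the ion listed too early.

Rb^+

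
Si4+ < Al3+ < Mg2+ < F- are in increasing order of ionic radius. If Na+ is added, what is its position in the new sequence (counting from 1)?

Each ion has 10 electrons. The ranking follows nuclear charge in reverse — greater Z gives a smaller radius. Si4+ (Z=14), Al3+ (Z=13), Mg2+ (Z=12), Na+ (Z=11), F- (Z=9).
The complete sequence is Si4+ < Al3+ < Mg2+ < Na+ < F-. Na+ sits at position 4.

4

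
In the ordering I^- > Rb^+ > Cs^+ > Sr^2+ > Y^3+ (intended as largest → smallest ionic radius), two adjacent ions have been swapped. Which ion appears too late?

Check each adjacent pair. Rb^+ and Cs^+ are reversed: same group and charge — period 5 sits above period 6, so Rb^+ is smaller. No other neighbouring pair contradicts the periodic trends, so Cs^+ is the ion listed too late.

Cs^+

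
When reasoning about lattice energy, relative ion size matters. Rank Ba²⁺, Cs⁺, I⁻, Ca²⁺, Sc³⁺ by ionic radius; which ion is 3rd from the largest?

First list Z and electron count for each: Sc³⁺ (Z=21, 18 e⁻), Ca²⁺ (Z=20, 18 e⁻), Ba²⁺ (Z=56, 54 e⁻), Cs⁺ (Z=55, 54 e⁻), I⁻ (Z=53, 54 e⁻). Sc³⁺ < Ca²⁺ (isoelectronic, higher Z=21 is smaller); Ca²⁺ < Ba²⁺ (same group, 2 shells fewer); Ba²⁺ < Cs⁺ (both 54 e⁻, Z=56>55); Cs⁺ < I⁻ (both 54 e⁻, Z=55>53).
Ordering: Sc³⁺ < Ca²⁺ < Ba²⁺ < Cs⁺ < I⁻. The 3rd largest is Ba²⁺.

Ba²⁺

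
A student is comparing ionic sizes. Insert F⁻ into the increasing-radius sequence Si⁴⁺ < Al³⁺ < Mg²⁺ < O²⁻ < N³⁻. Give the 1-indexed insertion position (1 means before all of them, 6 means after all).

All of these have 10 electrons (isoelectronic). With the same electron cloud, the ion with the most protons pulls it in tightest. Nuclear charges: Si⁴⁺ (Z=14), Al³⁺ (Z=13), Mg²⁺ (Z=12), F⁻ (Z=9), O²⁻ (Z=8), N³⁻ (Z=7). Highest Z is smallest.
With F⁻ included the full order is Si⁴⁺ < Al³⁺ < Mg²⁺ < F⁻ < O²⁻ < N³⁻, so it takes position 4.

4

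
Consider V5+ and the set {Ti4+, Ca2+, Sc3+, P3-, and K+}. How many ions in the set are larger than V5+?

5

All of these have 18 electrons (isoelectronic). With the same electron cloud, the ion with the most protons pulls it in tightest. Nuclear charges: V5+ (Z=23), Ti4+ (Z=22), Sc3+ (Z=21), Ca2+ (Z=20), K+ (Z=19), P3- (Z=15). Highest Z is smallest.
Ordering all of them (including V5+) by radius gives V5+ < Ti4+ < Sc3+ < Ca2+ < K+ < P3-. So 5 are larger.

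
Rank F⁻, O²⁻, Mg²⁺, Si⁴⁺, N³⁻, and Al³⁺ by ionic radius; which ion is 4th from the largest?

Mg²⁺

Isoelectronic series (10 e⁻ each). Size is set by nuclear charge: more protons means a smaller ion. Si⁴⁺ (Z=14), Al³⁺ (Z=13), Mg²⁺ (Z=12), F⁻ (Z=9), O²⁻ (Z=8), N³⁻ (Z=7).
Full ascending order: Si⁴⁺ < Al³⁺ < Mg²⁺ < F⁻ < O²⁻ < N³⁻. Counting from the largest, position 4 is Mg²⁺.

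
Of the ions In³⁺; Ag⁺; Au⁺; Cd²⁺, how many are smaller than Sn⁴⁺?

0

Work out protons and electrons: Sn⁴⁺ has 46 e⁻ (Z=50), In³⁺ has 46 e⁻ (Z=49), Cd²⁺ has 46 e⁻ (Z=48), Ag⁺ has 46 e⁻ (Z=47), Au⁺ has 78 e⁻ (Z=79). Sn⁴⁺ < In³⁺ (both 46 e⁻, Z=50>49); In³⁺ < Cd²⁺ (isoelectronic, higher Z=49 is smaller); Cd²⁺ < Ag⁺ (isoelectronic, higher Z=48 is smaller); Ag⁺ < Au⁺ (same group, period 5 vs 6).
Relative to Sn⁴⁺, the ions that are smaller are none. That's 0.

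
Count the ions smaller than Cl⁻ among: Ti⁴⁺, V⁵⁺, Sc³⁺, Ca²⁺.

4

These species are isoelectronic with 18 electrons. The only difference is the number of protons: V⁵⁺ (Z=23), Ti⁴⁺ (Z=22), Sc³⁺ (Z=21), Ca²⁺ (Z=20), Cl⁻ (Z=17). The strongest nuclear pull (V⁵⁺) gives the smallest ion.
Ordering all of them (including Cl⁻) by radius gives V⁵⁺ < Ti⁴⁺ < Sc³⁺ < Ca²⁺ < Cl⁻. That's 4.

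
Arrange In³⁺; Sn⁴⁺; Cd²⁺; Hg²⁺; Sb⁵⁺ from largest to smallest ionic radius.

Electron counts and nuclear charges: Sb⁵⁺ (Z=51, 46 e⁻), Sn⁴⁺ (Z=50, 46 e⁻), In³⁺ (Z=49, 46 e⁻), Cd²⁺ (Z=48, 46 e⁻), Hg²⁺ (Z=80, 78 e⁻). Sb⁵⁺ < Sn⁴⁺ (isoelectronic, higher Z=51 is smaller); Sn⁴⁺ < In³⁺ (both 46 e⁻, Z=50>49); In³⁺ < Cd²⁺ (both 46 e⁻, Z=49>48); Cd²⁺ < Hg²⁺ (same group, period 5 vs 6).

Hg²⁺ > Cd²⁺ > In³⁺ > Sn⁴⁺ > Sb⁵⁺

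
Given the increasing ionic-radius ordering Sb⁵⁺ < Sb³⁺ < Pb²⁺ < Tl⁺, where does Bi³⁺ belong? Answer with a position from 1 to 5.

3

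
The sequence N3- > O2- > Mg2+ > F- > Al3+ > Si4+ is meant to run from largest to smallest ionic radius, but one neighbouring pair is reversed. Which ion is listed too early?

Mg2+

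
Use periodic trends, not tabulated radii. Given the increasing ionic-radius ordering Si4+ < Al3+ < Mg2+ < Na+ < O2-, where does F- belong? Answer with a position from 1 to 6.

Isoelectronic series (10 e⁻ each). Size is set by nuclear charge: more protons means a smaller ion. Si4+ (Z=14), Al3+ (Z=13), Mg2+ (Z=12), Na+ (Z=11), F- (Z=9), O2- (Z=8).
Merged order: Si4+ < Al3+ < Mg2+ < Na+ < F- < O2- — F- is number 5.

5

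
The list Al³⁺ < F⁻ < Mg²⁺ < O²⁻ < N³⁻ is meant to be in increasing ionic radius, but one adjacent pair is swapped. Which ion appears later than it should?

Scanning neighbour by neighbour, only F⁻/Mg²⁺ violates a trend: both have 10 electrons but Z(Mg)=12 > Z(F)=9, so Mg²⁺ should be the smaller of the two. That makes Mg²⁺ the one sitting a position late relative to where it belongs.

Mg²⁺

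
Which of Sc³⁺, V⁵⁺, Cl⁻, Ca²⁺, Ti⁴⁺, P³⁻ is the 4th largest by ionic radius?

Sc³⁺

All of these have 18 electrons (isoelectronic). With the same electron cloud, the ion with the most protons pulls it in tightest. Nuclear charges: V⁵⁺ (Z=23), Ti⁴⁺ (Z=22), Sc³⁺ (Z=21), Ca²⁺ (Z=20), Cl⁻ (Z=17), P³⁻ (Z=15). Highest Z is smallest.
Ordering: V⁵⁺ < Ti⁴⁺ < Sc³⁺ < Ca²⁺ < Cl⁻ < P³⁻. The 4th largest is Sc³⁺.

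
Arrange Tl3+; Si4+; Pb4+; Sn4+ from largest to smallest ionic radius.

Si4+ (Z=14, 10 e⁻), Sn4+ (Z=50, 46 e⁻), Pb4+ (Z=82, 78 e⁻), Tl3+ (Z=81, 78 e⁻). Si4+ < Sn4+ (same group, 2 shells fewer); Sn4+ < Pb4+ (same group, period 5 vs 6); Pb4+ < Tl3+ (isoelectronic, higher Z=82 is smaller).

Tl3+ > Pb4+ > Sn4+ > Si4+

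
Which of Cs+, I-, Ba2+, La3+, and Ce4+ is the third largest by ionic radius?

Each ion has 54 electrons. The ranking follows nuclear charge in reverse — greater Z gives a smaller radius. Ce4+ (Z=58), La3+ (Z=57), Ba2+ (Z=56), Cs+ (Z=55), I- (Z=53).
Full ascending order: Ce4+ < La3+ < Ba2+ < Cs+ < I-. Counting from the largest, position 3 is Ba2+.

Ba2+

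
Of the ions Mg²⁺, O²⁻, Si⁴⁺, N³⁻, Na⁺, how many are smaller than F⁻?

3

Isoelectronic series (10 e⁻ each). Size is set by nuclear charge: more protons means a smaller ion. Si⁴⁺ (Z=14), Mg²⁺ (Z=12), Na⁺ (Z=11), F⁻ (Z=9), O²⁻ (Z=8), N³⁻ (Z=7).
Ordering all of them (including F⁻) by radius gives Si⁴⁺ < Mg²⁺ < Na⁺ < F⁻ < O²⁻ < N³⁻. So 3 are smaller.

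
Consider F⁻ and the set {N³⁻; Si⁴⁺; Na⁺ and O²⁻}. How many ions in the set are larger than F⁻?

2

These species are isoelectronic with 10 electrons. The only difference is the number of protons: Si⁴⁺ (Z=14), Na⁺ (Z=11), F⁻ (Z=9), O²⁻ (Z=8), N³⁻ (Z=7). The strongest nuclear pull (Si⁴⁺) gives the smallest ion.
Overall: Si⁴⁺ < Na⁺ < F⁻ < O²⁻ < N³⁻. F⁻ has 2 below it and 2 above. So 2 are larger.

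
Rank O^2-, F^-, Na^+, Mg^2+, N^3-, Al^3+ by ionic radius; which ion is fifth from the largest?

Each ion has 10 electrons. The ranking follows nuclear charge in reverse — greater Z gives a smaller radius. Al^3+ (Z=13), Mg^2+ (Z=12), Na^+ (Z=11), F^- (Z=9), O^2- (Z=8), N^3- (Z=7).
Ordering: Al^3+ < Mg^2+ < Na^+ < F^- < O^2- < N^3-. The fifth largest is Mg^2+.

Mg^2+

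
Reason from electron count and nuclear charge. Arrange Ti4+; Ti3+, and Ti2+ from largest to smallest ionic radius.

Ti2+ > Ti3+ > Ti4+

For a single element, ionic radius drops as positive charge rises — Ti4+ < Ti2+.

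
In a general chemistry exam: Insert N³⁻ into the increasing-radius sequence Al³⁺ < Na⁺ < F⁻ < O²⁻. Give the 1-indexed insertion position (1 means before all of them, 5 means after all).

5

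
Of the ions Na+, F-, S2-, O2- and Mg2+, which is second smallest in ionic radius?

Na+

Work out protons and electrons: Mg2+ has 10 e⁻ (Z=12), Na+ has 10 e⁻ (Z=11), F- has 10 e⁻ (Z=9), O2- has 10 e⁻ (Z=8), S2- has 18 e⁻ (Z=16). Mg2+ < Na+ (both 10 e⁻, Z=12>11); Na+ < F- (both 10 e⁻, Z=11>9); F- < O2- (both 10 e⁻, Z=9>8); O2- < S2- (same group, 1 shell fewer).
That gives Mg2+ < Na+ < F- < O2- < S2-. From the smallest end, number 2 is Na+.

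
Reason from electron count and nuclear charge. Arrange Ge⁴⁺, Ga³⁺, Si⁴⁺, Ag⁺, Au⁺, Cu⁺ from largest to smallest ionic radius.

Au⁺ > Ag⁺ > Cu⁺ > Ga³⁺ > Ge⁴⁺ > Si⁴⁺

Si⁴⁺ has 10 e⁻ (Z=14), Ge⁴⁺ has 28 e⁻ (Z=32), Ga³⁺ has 28 e⁻ (Z=31), Cu⁺ has 28 e⁻ (Z=29), Ag⁺ has 46 e⁻ (Z=47), Au⁺ has 78 e⁻ (Z=79). Si⁴⁺ < Ge⁴⁺ (same group, 1 shell fewer); Ge⁴⁺ < Ga³⁺ (isoelectronic, higher Z=32 is smaller); Ga³⁺ < Cu⁺ (isoelectronic, higher Z=31 is smaller); Cu⁺ < Ag⁺ (same group, period 4 vs 5); Ag⁺ < Au⁺ (same group, 1 shell fewer).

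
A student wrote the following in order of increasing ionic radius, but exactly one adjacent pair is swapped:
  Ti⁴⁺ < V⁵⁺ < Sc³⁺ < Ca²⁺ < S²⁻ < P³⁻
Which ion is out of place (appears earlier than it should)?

Compare adjacent ions: both have 18 electrons but Z(V)=23 > Z(Ti)=22, so V⁵⁺ should be the smaller of the two — yet in this increasing list Ti⁴⁺ sits before V⁵⁺. Nothing else is reversed, so Ti⁴⁺ should move one place to the right.

Ti⁴⁺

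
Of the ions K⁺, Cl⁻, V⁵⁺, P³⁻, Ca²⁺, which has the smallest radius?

V⁵⁺

These species are isoelectronic with 18 electrons. The only difference is the number of protons: V⁵⁺ (Z=23), Ca²⁺ (Z=20), K⁺ (Z=19), Cl⁻ (Z=17), P³⁻ (Z=15). The strongest nuclear pull (V⁵⁺) gives the smallest ion.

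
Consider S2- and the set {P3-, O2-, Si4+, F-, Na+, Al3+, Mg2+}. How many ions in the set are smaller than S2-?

6

Electron counts and nuclear charges: Si4+ (Z=14, 10 e⁻), Al3+ (Z=13, 10 e⁻), Mg2+ (Z=12, 10 e⁻), Na+ (Z=11, 10 e⁻), F- (Z=9, 10 e⁻), O2- (Z=8, 10 e⁻), S2- (Z=16, 18 e⁻), P3- (Z=15, 18 e⁻). Si4+ < Al3+ (both 10 e⁻, Z=14>13); Al3+ < Mg2+ (both 10 e⁻, Z=13>12); Mg2+ < Na+ (both 10 e⁻, Z=12>11); Na+ < F- (both 10 e⁻, Z=11>9); F- < O2- (isoelectronic, higher Z=9 is smaller); O2- < S2- (same group, period 2 vs 3); S2- < P3- (both 18 e⁻, Z=16>15).
Relative to S2-, the ions that are smaller are Si4+, Al3+, Mg2+, Na+, F-, O2-. Count: 6.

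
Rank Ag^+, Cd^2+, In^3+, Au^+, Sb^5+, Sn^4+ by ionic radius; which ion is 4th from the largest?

In^3+

First list Z and electron count for each: Sb^5+ has 46 e⁻ (Z=51), Sn^4+ has 46 e⁻ (Z=50), In^3+ has 46 e⁻ (Z=49), Cd^2+ has 46 e⁻ (Z=48), Ag^+ has 46 e⁻ (Z=47), Au^+ has 78 e⁻ (Z=79). Sb^5+ < Sn^4+ (isoelectronic, higher Z=51 is smaller); Sn^4+ < In^3+ (both 46 e⁻, Z=50>49); In^3+ < Cd^2+ (isoelectronic, higher Z=49 is smaller); Cd^2+ < Ag^+ (both 46 e⁻, Z=48>47); Ag^+ < Au^+ (same group, period 5 vs 6).
That gives Sb^5+ < Sn^4+ < In^3+ < Cd^2+ < Ag^+ < Au^+. From the largest end, number 4 is In^3+.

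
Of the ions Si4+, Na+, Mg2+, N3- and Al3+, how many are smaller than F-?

4

All of these have 10 electrons (isoelectronic). With the same electron cloud, the ion with the most protons pulls it in tightest. Nuclear charges: Si4+ (Z=14), Al3+ (Z=13), Mg2+ (Z=12), Na+ (Z=11), F- (Z=9), N3- (Z=7). Highest Z is smallest.
Overall: Si4+ < Al3+ < Mg2+ < Na+ < F- < N3-. F- has 4 below it and 1 above. So 4 are smaller.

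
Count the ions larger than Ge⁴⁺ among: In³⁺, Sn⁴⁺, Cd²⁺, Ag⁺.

Work out protons and electrons: Ge⁴⁺: 28 e⁻, Z=32, Sn⁴⁺: 46 e⁻, Z=50, In³⁺: 46 e⁻, Z=49, Cd²⁺: 46 e⁻, Z=48, Ag⁺: 46 e⁻, Z=47. Ge⁴⁺ < Sn⁴⁺ (same group, period 4 vs 5); Sn⁴⁺ < In³⁺ (both 46 e⁻, Z=50>49); In³⁺ < Cd²⁺ (isoelectronic, higher Z=49 is smaller); Cd²⁺ < Ag⁺ (both 46 e⁻, Z=48>47).
Ordering all of them (including Ge⁴⁺) by radius gives Ge⁴⁺ < Sn⁴⁺ < In³⁺ < Cd²⁺ < Ag⁺. Count: 4.

4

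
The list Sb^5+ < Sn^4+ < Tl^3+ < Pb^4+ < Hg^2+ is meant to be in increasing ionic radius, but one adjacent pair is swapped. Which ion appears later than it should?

Pb^4+

Compare adjacent ions: they are isoelectronic (78 e⁻) and Pb has more protons than Tl (82 vs 81), making Pb^4+ smaller — yet in this increasing list Tl^3+ sits before Pb^4+. Nothing else is reversed, so Pb^4+ should move one place to the left.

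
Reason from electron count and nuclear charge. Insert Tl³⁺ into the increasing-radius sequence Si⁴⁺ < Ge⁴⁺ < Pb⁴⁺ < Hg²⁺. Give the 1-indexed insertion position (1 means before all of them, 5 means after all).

Tabulating Z and e⁻: Si⁴⁺ has 10 e⁻ (Z=14), Ge⁴⁺ has 28 e⁻ (Z=32), Pb⁴⁺ has 78 e⁻ (Z=82), Tl³⁺ has 78 e⁻ (Z=81), Hg²⁺ has 78 e⁻ (Z=80). Si⁴⁺ < Ge⁴⁺ (same group, period 3 vs 4); Ge⁴⁺ < Pb⁴⁺ (same group, 2 shells fewer); Pb⁴⁺ < Tl³⁺ (isoelectronic, higher Z=82 is smaller); Tl³⁺ < Hg²⁺ (isoelectronic, higher Z=81 is smaller).
Merged order: Si⁴⁺ < Ge⁴⁺ < Pb⁴⁺ < Tl³⁺ < Hg²⁺ — Tl³⁺ is number 4.

4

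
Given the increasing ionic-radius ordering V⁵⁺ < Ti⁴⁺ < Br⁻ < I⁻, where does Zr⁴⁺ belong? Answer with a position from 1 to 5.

3

Work out protons and electrons: V⁵⁺ (Z=23, 18 e⁻), Ti⁴⁺ (Z=22, 18 e⁻), Zr⁴⁺ (Z=40, 36 e⁻), Br⁻ (Z=35, 36 e⁻), I⁻ (Z=53, 54 e⁻). V⁵⁺ < Ti⁴⁺ (isoelectronic, higher Z=23 is smaller); Ti⁴⁺ < Zr⁴⁺ (same group, 1 shell fewer); Zr⁴⁺ < Br⁻ (isoelectronic, higher Z=40 is smaller); Br⁻ < I⁻ (same group, period 4 vs 5).
Putting Zr⁴⁺ in gives V⁵⁺ < Ti⁴⁺ < Zr⁴⁺ < Br⁻ < I⁻; it lands at slot 3.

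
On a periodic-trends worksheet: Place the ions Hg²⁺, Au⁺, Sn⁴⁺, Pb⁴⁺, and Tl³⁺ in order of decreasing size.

Au⁺ > Hg²⁺ > Tl³⁺ > Pb⁴⁺ > Sn⁴⁺

Electron counts and nuclear charges: Sn⁴⁺ has 46 e⁻ (Z=50), Pb⁴⁺ has 78 e⁻ (Z=82), Tl³⁺ has 78 e⁻ (Z=81), Hg²⁺ has 78 e⁻ (Z=80), Au⁺ has 78 e⁻ (Z=79). Sn⁴⁺ < Pb⁴⁺ (same group, period 5 vs 6); Pb⁴⁺ < Tl³⁺ (isoelectronic, higher Z=82 is smaller); Tl³⁺ < Hg²⁺ (isoelectronic, higher Z=81 is smaller); Hg²⁺ < Au⁺ (both 78 e⁻, Z=80>79).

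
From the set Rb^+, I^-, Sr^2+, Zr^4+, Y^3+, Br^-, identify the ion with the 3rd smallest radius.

Sr^2+

Work out protons and electrons: Zr^4+: 36 e⁻, Z=40, Y^3+: 36 e⁻, Z=39, Sr^2+: 36 e⁻, Z=38, Rb^+: 36 e⁻, Z=37, Br^-: 36 e⁻, Z=35, I^-: 54 e⁻, Z=53. Zr^4+ < Y^3+ (isoelectronic, higher Z=40 is smaller); Y^3+ < Sr^2+ (isoelectronic, higher Z=39 is smaller); Sr^2+ < Rb^+ (isoelectronic, higher Z=38 is smaller); Rb^+ < Br^- (both 36 e⁻, Z=37>35); Br^- < I^- (same group, period 4 vs 5).
That gives Zr^4+ < Y^3+ < Sr^2+ < Rb^+ < Br^- < I^-. From the smallest end, number 3 is Sr^2+.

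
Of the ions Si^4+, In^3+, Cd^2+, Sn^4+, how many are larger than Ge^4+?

Si^4+: 10 e⁻, Z=14, Ge^4+: 28 e⁻, Z=32, Sn^4+: 46 e⁻, Z=50, In^3+: 46 e⁻, Z=49, Cd^2+: 46 e⁻, Z=48. Si^4+ < Ge^4+ (same group, period 3 vs 4); Ge^4+ < Sn^4+ (same group, 1 shell fewer); Sn^4+ < In^3+ (isoelectronic, higher Z=50 is smaller); In^3+ < Cd^2+ (isoelectronic, higher Z=49 is smaller).
Relative to Ge^4+, the ions that are larger are Sn^4+, In^3+, Cd^2+. So 3 are larger.

3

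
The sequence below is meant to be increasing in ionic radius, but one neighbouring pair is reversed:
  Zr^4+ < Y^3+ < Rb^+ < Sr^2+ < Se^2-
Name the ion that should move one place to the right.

Rb^+

Check each adjacent pair. Rb^+ and Sr^2+ are reversed: both have 36 electrons but Z(Sr)=38 > Z(Rb)=37, so Sr^2+ should be the smaller of the two. No other neighbouring pair contradicts the periodic trends, so Rb^+ is the ion listed too early.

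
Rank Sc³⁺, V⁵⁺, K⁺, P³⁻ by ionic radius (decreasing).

P³⁻ > K⁺ > Sc³⁺ > V⁵⁺

All of these have 18 electrons (isoelectronic). With the same electron cloud, the ion with the most protons pulls it in tightest. Nuclear charges: V⁵⁺ (Z=23), Sc³⁺ (Z=21), K⁺ (Z=19), P³⁻ (Z=15). Highest Z is smallest.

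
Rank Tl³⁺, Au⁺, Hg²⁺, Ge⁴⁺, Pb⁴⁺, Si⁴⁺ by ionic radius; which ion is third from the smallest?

Pb⁴⁺

First list Z and electron count for each: Si⁴⁺ (Z=14, 10 e⁻), Ge⁴⁺ (Z=32, 28 e⁻), Pb⁴⁺ (Z=82, 78 e⁻), Tl³⁺ (Z=81, 78 e⁻), Hg²⁺ (Z=80, 78 e⁻), Au⁺ (Z=79, 78 e⁻). Si⁴⁺ < Ge⁴⁺ (same group, 1 shell fewer); Ge⁴⁺ < Pb⁴⁺ (same group, period 4 vs 6); Pb⁴⁺ < Tl³⁺ (isoelectronic, higher Z=82 is smaller); Tl³⁺ < Hg²⁺ (both 78 e⁻, Z=81>80); Hg²⁺ < Au⁺ (both 78 e⁻, Z=80>79).
So the order is Si⁴⁺ < Ge⁴⁺ < Pb⁴⁺ < Tl³⁺ < Hg²⁺ < Au⁺; the 3rd-smallest ion is Pb⁴⁺.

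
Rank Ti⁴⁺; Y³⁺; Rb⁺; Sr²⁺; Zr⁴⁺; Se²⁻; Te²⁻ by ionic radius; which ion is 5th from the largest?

Y³⁺

Electron counts and nuclear charges: Ti⁴⁺: 18 e⁻, Z=22, Zr⁴⁺: 36 e⁻, Z=40, Y³⁺: 36 e⁻, Z=39, Sr²⁺: 36 e⁻, Z=38, Rb⁺: 36 e⁻, Z=37, Se²⁻: 36 e⁻, Z=34, Te²⁻: 54 e⁻, Z=52. Ti⁴⁺ < Zr⁴⁺ (same group, period 4 vs 5); Zr⁴⁺ < Y³⁺ (both 36 e⁻, Z=40>39); Y³⁺ < Sr²⁺ (isoelectronic, higher Z=39 is smaller); Sr²⁺ < Rb⁺ (both 36 e⁻, Z=38>37); Rb⁺ < Se²⁻ (isoelectronic, higher Z=37 is smaller); Se²⁻ < Te²⁻ (same group, period 4 vs 5).
Full ascending order: Ti⁴⁺ < Zr⁴⁺ < Y³⁺ < Sr²⁺ < Rb⁺ < Se²⁻ < Te²⁻. Counting from the largest, position 5 is Y³⁺.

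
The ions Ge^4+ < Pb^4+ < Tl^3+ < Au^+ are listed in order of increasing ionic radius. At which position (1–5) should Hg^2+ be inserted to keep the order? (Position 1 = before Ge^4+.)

Ge^4+ (Z=32, 28 e⁻), Pb^4+ (Z=82, 78 e⁻), Tl^3+ (Z=81, 78 e⁻), Hg^2+ (Z=80, 78 e⁻), Au^+ (Z=79, 78 e⁻). Ge^4+ < Pb^4+ (same group, period 4 vs 6); Pb^4+ < Tl^3+ (both 78 e⁻, Z=82>81); Tl^3+ < Hg^2+ (both 78 e⁻, Z=81>80); Hg^2+ < Au^+ (isoelectronic, higher Z=80 is smaller).
Merged order: Ge^4+ < Pb^4+ < Tl^3+ < Hg^2+ < Au^+ — Hg^2+ is number 4.

4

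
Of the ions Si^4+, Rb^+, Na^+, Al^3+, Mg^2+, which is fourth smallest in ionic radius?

Na^+

First list Z and electron count for each: Si^4+ (Z=14, 10 e⁻), Al^3+ (Z=13, 10 e⁻), Mg^2+ (Z=12, 10 e⁻), Na^+ (Z=11, 10 e⁻), Rb^+ (Z=37, 36 e⁻). Si^4+ < Al^3+ (isoelectronic, higher Z=14 is smaller); Al^3+ < Mg^2+ (both 10 e⁻, Z=13>12); Mg^2+ < Na^+ (both 10 e⁻, Z=12>11); Na^+ < Rb^+ (same group, 2 shells fewer).
So the order is Si^4+ < Al^3+ < Mg^2+ < Na^+ < Rb^+; the 4th-smallest ion is Na^+.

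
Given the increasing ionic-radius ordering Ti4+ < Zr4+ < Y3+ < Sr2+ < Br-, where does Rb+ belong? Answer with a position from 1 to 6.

5

First list Z and electron count for each: Ti4+ has 18 e⁻ (Z=22), Zr4+ has 36 e⁻ (Z=40), Y3+ has 36 e⁻ (Z=39), Sr2+ has 36 e⁻ (Z=38), Rb+ has 36 e⁻ (Z=37), Br- has 36 e⁻ (Z=35). Ti4+ < Zr4+ (same group, period 4 vs 5); Zr4+ < Y3+ (isoelectronic, higher Z=40 is smaller); Y3+ < Sr2+ (isoelectronic, higher Z=39 is smaller); Sr2+ < Rb+ (isoelectronic, higher Z=38 is smaller); Rb+ < Br- (isoelectronic, higher Z=37 is smaller).
Putting Rb+ in gives Ti4+ < Zr4+ < Y3+ < Sr2+ < Rb+ < Br-; it lands at slot 5.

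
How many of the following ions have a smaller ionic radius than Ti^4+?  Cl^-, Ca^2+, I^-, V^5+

V^5+ has 18 e⁻ (Z=23), Ti^4+ has 18 e⁻ (Z=22), Ca^2+ has 18 e⁻ (Z=20), Cl^- has 18 e⁻ (Z=17), I^- has 54 e⁻ (Z=53). V^5+ < Ti^4+ (both 18 e⁻, Z=23>22); Ti^4+ < Ca^2+ (both 18 e⁻, Z=22>20); Ca^2+ < Cl^- (both 18 e⁻, Z=20>17); Cl^- < I^- (same group, period 3 vs 5).
Overall: V^5+ < Ti^4+ < Ca^2+ < Cl^- < I^-. Ti^4+ has 1 below it and 3 above. Count: 1.

1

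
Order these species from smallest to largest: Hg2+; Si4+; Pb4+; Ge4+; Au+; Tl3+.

First list Z and electron count for each: Si4+ has 10 e⁻ (Z=14), Ge4+ has 28 e⁻ (Z=32), Pb4+ has 78 e⁻ (Z=82), Tl3+ has 78 e⁻ (Z=81), Hg2+ has 78 e⁻ (Z=80), Au+ has 78 e⁻ (Z=79). Si4+ < Ge4+ (same group, period 3 vs 4); Ge4+ < Pb4+ (same group, 2 shells fewer); Pb4+ < Tl3+ (both 78 e⁻, Z=82>81); Tl3+ < Hg2+ (isoelectronic, higher Z=81 is smaller); Hg2+ < Au+ (isoelectronic, higher Z=80 is smaller).

Si4+ < Ge4+ < Pb4+ < Tl3+ < Hg2+ < Au+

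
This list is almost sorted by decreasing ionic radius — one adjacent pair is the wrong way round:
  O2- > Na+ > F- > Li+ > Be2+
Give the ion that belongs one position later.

Scanning neighbour by neighbour, only Na+/F- violates a trend: they are isoelectronic (10 e⁻) and Na has more protons than F (11 vs 9), making Na+ smaller. That makes Na+ the one sitting a position early relative to where it belongs.

Na+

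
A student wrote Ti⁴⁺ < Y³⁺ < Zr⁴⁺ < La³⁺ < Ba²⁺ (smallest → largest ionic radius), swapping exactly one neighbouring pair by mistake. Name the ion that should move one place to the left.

Compare adjacent ions: both have 36 electrons but Z(Zr)=40 > Z(Y)=39, so Zr⁴⁺ should be the smaller of the two — yet in this increasing list Y³⁺ sits before Zr⁴⁺. Nothing else is reversed, so Zr⁴⁺ should move one place to the left.

Zr⁴⁺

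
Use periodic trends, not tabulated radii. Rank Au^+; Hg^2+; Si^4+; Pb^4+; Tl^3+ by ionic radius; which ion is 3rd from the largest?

First list Z and electron count for each: Si^4+ has 10 e⁻ (Z=14), Pb^4+ has 78 e⁻ (Z=82), Tl^3+ has 78 e⁻ (Z=81), Hg^2+ has 78 e⁻ (Z=80), Au^+ has 78 e⁻ (Z=79). Si^4+ < Pb^4+ (same group, period 3 vs 6); Pb^4+ < Tl^3+ (both 78 e⁻, Z=82>81); Tl^3+ < Hg^2+ (isoelectronic, higher Z=81 is smaller); Hg^2+ < Au^+ (both 78 e⁻, Z=80>79).
Full ascending order: Si^4+ < Pb^4+ < Tl^3+ < Hg^2+ < Au^+. Counting from the largest, position 3 is Tl^3+.

Tl^3+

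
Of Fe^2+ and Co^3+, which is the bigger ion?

Isoelectronic series (24 e⁻ each). Size is set by nuclear charge: more protons means a smaller ion. Co^3+ (Z=27), Fe^2+ (Z=26).

Fe^2+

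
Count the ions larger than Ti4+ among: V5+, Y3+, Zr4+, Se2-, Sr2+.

Electron counts and nuclear charges: V5+ (Z=23, 18 e⁻), Ti4+ (Z=22, 18 e⁻), Zr4+ (Z=40, 36 e⁻), Y3+ (Z=39, 36 e⁻), Sr2+ (Z=38, 36 e⁻), Se2- (Z=34, 36 e⁻). V5+ < Ti4+ (both 18 e⁻, Z=23>22); Ti4+ < Zr4+ (same group, period 4 vs 5); Zr4+ < Y3+ (isoelectronic, higher Z=40 is smaller); Y3+ < Sr2+ (both 36 e⁻, Z=39>38); Sr2+ < Se2- (isoelectronic, higher Z=38 is smaller).
Relative to Ti4+, the ions that are larger are Zr4+, Y3+, Sr2+, Se2-. Count: 4.

4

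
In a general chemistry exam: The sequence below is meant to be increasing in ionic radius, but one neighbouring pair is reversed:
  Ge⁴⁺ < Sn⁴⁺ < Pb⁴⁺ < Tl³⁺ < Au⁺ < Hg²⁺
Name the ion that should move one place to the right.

Au⁺

Scanning neighbour by neighbour, only Au⁺/Hg²⁺ violates a trend: Hg²⁺ and Au⁺ share 78 electrons; the higher nuclear charge on Hg (Z=80) contracts it more, so Hg²⁺ < Au⁺. That makes Au⁺ the one sitting a position early relative to where it belongs.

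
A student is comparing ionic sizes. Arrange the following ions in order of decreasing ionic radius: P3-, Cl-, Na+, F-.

P3- > Cl- > F- > Na+

Na+ has 10 e⁻ (Z=11), F- has 10 e⁻ (Z=9), Cl- has 18 e⁻ (Z=17), P3- has 18 e⁻ (Z=15). Na+ < F- (both 10 e⁻, Z=11>9); F- < Cl- (same group, 1 shell fewer); Cl- < P3- (isoelectronic, higher Z=17 is smaller).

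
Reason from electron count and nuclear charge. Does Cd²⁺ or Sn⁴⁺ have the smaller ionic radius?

All of these have 46 electrons (isoelectronic). With the same electron cloud, the ion with the most protons pulls it in tightest. Nuclear charges: Sn⁴⁺ (Z=50), Cd²⁺ (Z=48). Highest Z is smallest.

Sn⁴⁺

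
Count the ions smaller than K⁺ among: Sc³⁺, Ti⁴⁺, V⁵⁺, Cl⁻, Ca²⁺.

All of these have 18 electrons (isoelectronic). With the same electron cloud, the ion with the most protons pulls it in tightest. Nuclear charges: V⁵⁺ (Z=23), Ti⁴⁺ (Z=22), Sc³⁺ (Z=21), Ca²⁺ (Z=20), K⁺ (Z=19), Cl⁻ (Z=17). Highest Z is smallest.
Relative to K⁺, the ions that are smaller are V⁵⁺, Ti⁴⁺, Sc³⁺, Ca²⁺. Count: 4.

4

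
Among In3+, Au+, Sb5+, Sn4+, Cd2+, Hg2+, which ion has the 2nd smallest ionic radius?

Work out protons and electrons: Sb5+: 46 e⁻, Z=51, Sn4+: 46 e⁻, Z=50, In3+: 46 e⁻, Z=49, Cd2+: 46 e⁻, Z=48, Hg2+: 78 e⁻, Z=80, Au+: 78 e⁻, Z=79. Sb5+ < Sn4+ (isoelectronic, higher Z=51 is smaller); Sn4+ < In3+ (isoelectronic, higher Z=50 is smaller); In3+ < Cd2+ (isoelectronic, higher Z=49 is smaller); Cd2+ < Hg2+ (same group, 1 shell fewer); Hg2+ < Au+ (both 78 e⁻, Z=80>79).
So the order is Sb5+ < Sn4+ < In3+ < Cd2+ < Hg2+ < Au+; the 2nd-smallest ion is Sn4+.

Sn4+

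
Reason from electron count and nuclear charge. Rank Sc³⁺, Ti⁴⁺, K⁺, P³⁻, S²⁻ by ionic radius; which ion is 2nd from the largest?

S²⁻

These species are isoelectronic with 18 electrons. The only difference is the number of protons: Ti⁴⁺ (Z=22), Sc³⁺ (Z=21), K⁺ (Z=19), S²⁻ (Z=16), P³⁻ (Z=15). The strongest nuclear pull (Ti⁴⁺) gives the smallest ion.
Full ascending order: Ti⁴⁺ < Sc³⁺ < K⁺ < S²⁻ < P³⁻. Counting from the largest, position 2 is S²⁻.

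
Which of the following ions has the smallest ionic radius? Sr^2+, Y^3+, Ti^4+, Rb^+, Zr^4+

Ti^4+

Work out protons and electrons: Ti^4+ has 18 e⁻ (Z=22), Zr^4+ has 36 e⁻ (Z=40), Y^3+ has 36 e⁻ (Z=39), Sr^2+ has 36 e⁻ (Z=38), Rb^+ has 36 e⁻ (Z=37). Ti^4+ < Zr^4+ (same group, 1 shell fewer); Zr^4+ < Y^3+ (isoelectronic, higher Z=40 is smaller); Y^3+ < Sr^2+ (both 36 e⁻, Z=39>38); Sr^2+ < Rb^+ (both 36 e⁻, Z=38>37).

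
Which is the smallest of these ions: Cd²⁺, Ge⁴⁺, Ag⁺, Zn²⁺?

Tabulating Z and e⁻: Ge⁴⁺ has 28 e⁻ (Z=32), Zn²⁺ has 28 e⁻ (Z=30), Cd²⁺ has 46 e⁻ (Z=48), Ag⁺ has 46 e⁻ (Z=47). Ge⁴⁺ < Zn²⁺ (isoelectronic, higher Z=32 is smaller); Zn²⁺ < Cd²⁺ (same group, 1 shell fewer); Cd²⁺ < Ag⁺ (isoelectronic, higher Z=48 is smaller).

Ge⁴⁺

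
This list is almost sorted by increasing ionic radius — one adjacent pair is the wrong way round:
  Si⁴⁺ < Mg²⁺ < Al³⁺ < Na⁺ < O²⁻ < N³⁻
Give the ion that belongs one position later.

The pair Mg²⁺, Al³⁺ is the wrong way round — they are isoelectronic (10 e⁻) and Al has more protons than Mg (13 vs 12), making Al³⁺ smaller. All other adjacent pairs agree with periodic trends, so Mg²⁺ is the misplaced ion.

Mg²⁺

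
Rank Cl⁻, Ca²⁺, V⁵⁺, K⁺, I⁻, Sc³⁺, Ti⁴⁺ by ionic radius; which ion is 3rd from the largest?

K⁺

Electron counts and nuclear charges: V⁵⁺: 18 e⁻, Z=23, Ti⁴⁺: 18 e⁻, Z=22, Sc³⁺: 18 e⁻, Z=21, Ca²⁺: 18 e⁻, Z=20, K⁺: 18 e⁻, Z=19, Cl⁻: 18 e⁻, Z=17, I⁻: 54 e⁻, Z=53. V⁵⁺ < Ti⁴⁺ (both 18 e⁻, Z=23>22); Ti⁴⁺ < Sc³⁺ (both 18 e⁻, Z=22>21); Sc³⁺ < Ca²⁺ (both 18 e⁻, Z=21>20); Ca²⁺ < K⁺ (isoelectronic, higher Z=20 is smaller); K⁺ < Cl⁻ (isoelectronic, higher Z=19 is smaller); Cl⁻ < I⁻ (same group, period 3 vs 5).
That gives V⁵⁺ < Ti⁴⁺ < Sc³⁺ < Ca²⁺ < K⁺ < Cl⁻ < I⁻. From the largest end, number 3 is K⁺.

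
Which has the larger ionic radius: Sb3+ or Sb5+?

Sb3+

Same element, different charge: the more highly charged cation has fewer electrons and a greater effective nuclear charge per electron, making Sb5+ the smallest.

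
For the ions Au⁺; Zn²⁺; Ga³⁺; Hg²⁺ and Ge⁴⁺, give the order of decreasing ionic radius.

Au⁺ > Hg²⁺ > Zn²⁺ > Ga³⁺ > Ge⁴⁺

First list Z and electron count for each: Ge⁴⁺: 28 e⁻, Z=32, Ga³⁺: 28 e⁻, Z=31, Zn²⁺: 28 e⁻, Z=30, Hg²⁺: 78 e⁻, Z=80, Au⁺: 78 e⁻, Z=79. Ge⁴⁺ < Ga³⁺ (both 28 e⁻, Z=32>31); Ga³⁺ < Zn²⁺ (both 28 e⁻, Z=31>30); Zn²⁺ < Hg²⁺ (same group, 2 shells fewer); Hg²⁺ < Au⁺ (both 78 e⁻, Z=80>79).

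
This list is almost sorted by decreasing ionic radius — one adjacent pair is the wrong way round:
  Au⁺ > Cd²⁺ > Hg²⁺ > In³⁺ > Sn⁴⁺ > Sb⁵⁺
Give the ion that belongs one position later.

Cd²⁺

Check each adjacent pair. Cd²⁺ and Hg²⁺ are reversed: both in group 12 with the same charge; Cd²⁺ (period 5) has the smaller radius. No other neighbouring pair contradicts the periodic trends, so Cd²⁺ is the ion listed too early.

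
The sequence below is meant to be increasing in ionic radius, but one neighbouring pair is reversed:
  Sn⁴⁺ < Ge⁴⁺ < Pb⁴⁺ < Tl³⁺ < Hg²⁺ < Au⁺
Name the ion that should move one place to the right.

Compare adjacent ions: same group and charge — period 4 sits above period 5, so Ge⁴⁺ is smaller — yet in this increasing list Sn⁴⁺ sits before Ge⁴⁺. Nothing else is reversed, so Sn⁴⁺ should move one place to the right.

Sn⁴⁺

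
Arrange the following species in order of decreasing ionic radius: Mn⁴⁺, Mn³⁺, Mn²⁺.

These are all Mn ions. Removing more electrons (higher positive charge) pulls the remaining electrons in closer, so Mn⁴⁺ is smallest and Mn²⁺ is largest.

Mn²⁺ > Mn³⁺ > Mn⁴⁺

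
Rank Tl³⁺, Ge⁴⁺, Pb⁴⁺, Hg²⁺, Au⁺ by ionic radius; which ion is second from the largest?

Electron counts and nuclear charges: Ge⁴⁺: 28 e⁻, Z=32, Pb⁴⁺: 78 e⁻, Z=82, Tl³⁺: 78 e⁻, Z=81, Hg²⁺: 78 e⁻, Z=80, Au⁺: 78 e⁻, Z=79. Ge⁴⁺ < Pb⁴⁺ (same group, 2 shells fewer); Pb⁴⁺ < Tl³⁺ (isoelectronic, higher Z=82 is smaller); Tl³⁺ < Hg²⁺ (isoelectronic, higher Z=81 is smaller); Hg²⁺ < Au⁺ (isoelectronic, higher Z=80 is smaller).
That gives Ge⁴⁺ < Pb⁴⁺ < Tl³⁺ < Hg²⁺ < Au⁺. From the largest end, number 2 is Hg²⁺.

Hg²⁺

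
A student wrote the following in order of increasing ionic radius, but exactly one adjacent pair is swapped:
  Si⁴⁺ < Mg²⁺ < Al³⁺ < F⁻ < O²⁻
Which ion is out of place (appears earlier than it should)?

Mg²⁺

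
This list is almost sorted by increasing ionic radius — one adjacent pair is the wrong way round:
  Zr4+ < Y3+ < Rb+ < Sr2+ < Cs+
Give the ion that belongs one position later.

Rb+

Compare adjacent ions: they are isoelectronic (36 e⁻) and Sr has more protons than Rb (38 vs 37), making Sr2+ smaller — yet in this increasing list Rb+ sits before Sr2+. Nothing else is reversed, so Rb+ should move one place to the right.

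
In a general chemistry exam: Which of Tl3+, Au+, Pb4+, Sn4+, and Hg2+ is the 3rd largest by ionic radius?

Tl3+

Sn4+ has 46 e⁻ (Z=50), Pb4+ has 78 e⁻ (Z=82), Tl3+ has 78 e⁻ (Z=81), Hg2+ has 78 e⁻ (Z=80), Au+ has 78 e⁻ (Z=79). Sn4+ < Pb4+ (same group, 1 shell fewer); Pb4+ < Tl3+ (isoelectronic, higher Z=82 is smaller); Tl3+ < Hg2+ (isoelectronic, higher Z=81 is smaller); Hg2+ < Au+ (isoelectronic, higher Z=80 is smaller).
Ordering: Sn4+ < Pb4+ < Tl3+ < Hg2+ < Au+. The 3rd largest is Tl3+.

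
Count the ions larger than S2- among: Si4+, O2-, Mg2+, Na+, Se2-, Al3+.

First list Z and electron count for each: Si4+ (Z=14, 10 e⁻), Al3+ (Z=13, 10 e⁻), Mg2+ (Z=12, 10 e⁻), Na+ (Z=11, 10 e⁻), O2- (Z=8, 10 e⁻), S2- (Z=16, 18 e⁻), Se2- (Z=34, 36 e⁻). Si4+ < Al3+ (both 10 e⁻, Z=14>13); Al3+ < Mg2+ (both 10 e⁻, Z=13>12); Mg2+ < Na+ (isoelectronic, higher Z=12 is smaller); Na+ < O2- (both 10 e⁻, Z=11>8); O2- < S2- (same group, period 2 vs 3); S2- < Se2- (same group, 1 shell fewer).
Ordering all of them (including S2-) by radius gives Si4+ < Al3+ < Mg2+ < Na+ < O2- < S2- < Se2-. So 1 is larger.

1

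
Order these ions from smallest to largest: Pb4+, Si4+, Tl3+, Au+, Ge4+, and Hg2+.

Electron counts and nuclear charges: Si4+ has 10 e⁻ (Z=14), Ge4+ has 28 e⁻ (Z=32), Pb4+ has 78 e⁻ (Z=82), Tl3+ has 78 e⁻ (Z=81), Hg2+ has 78 e⁻ (Z=80), Au+ has 78 e⁻ (Z=79). Si4+ < Ge4+ (same group, period 3 vs 4); Ge4+ < Pb4+ (same group, 2 shells fewer); Pb4+ < Tl3+ (isoelectronic, higher Z=82 is smaller); Tl3+ < Hg2+ (both 78 e⁻, Z=81>80); Hg2+ < Au+ (isoelectronic, higher Z=80 is smaller).

Si4+ < Ge4+ < Pb4+ < Tl3+ < Hg2+ < Au+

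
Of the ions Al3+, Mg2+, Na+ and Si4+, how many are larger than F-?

Isoelectronic series (10 e⁻ each). Size is set by nuclear charge: more protons means a smaller ion. Si4+ (Z=14), Al3+ (Z=13), Mg2+ (Z=12), Na+ (Z=11), F- (Z=9).
Placing each against F-: smaller — Si4+, Al3+, Mg2+, Na+; larger — none. That's 0.

0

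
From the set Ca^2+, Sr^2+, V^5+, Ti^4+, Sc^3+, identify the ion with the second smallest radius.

Ti^4+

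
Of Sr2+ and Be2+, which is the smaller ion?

Be2+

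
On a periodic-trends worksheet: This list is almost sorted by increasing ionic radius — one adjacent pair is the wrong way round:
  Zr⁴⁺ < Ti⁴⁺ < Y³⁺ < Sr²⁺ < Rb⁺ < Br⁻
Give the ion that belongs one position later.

The pair Zr⁴⁺, Ti⁴⁺ is the wrong way round — Ti⁴⁺ and Zr⁴⁺ are in one column with the same charge; the lighter period-4 ion has one fewer shell and is smaller. All other adjacent pairs agree with periodic trends, so Zr⁴⁺ is the misplaced ion.

Zr⁴⁺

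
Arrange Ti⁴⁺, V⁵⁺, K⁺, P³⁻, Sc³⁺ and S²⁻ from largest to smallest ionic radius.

P³⁻ > S²⁻ > K⁺ > Sc³⁺ > Ti⁴⁺ > V⁵⁺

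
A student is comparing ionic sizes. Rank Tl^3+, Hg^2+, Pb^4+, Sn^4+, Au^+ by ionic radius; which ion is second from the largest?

Hg^2+

Electron counts and nuclear charges: Sn^4+: 46 e⁻, Z=50, Pb^4+: 78 e⁻, Z=82, Tl^3+: 78 e⁻, Z=81, Hg^2+: 78 e⁻, Z=80, Au^+: 78 e⁻, Z=79. Sn^4+ < Pb^4+ (same group, 1 shell fewer); Pb^4+ < Tl^3+ (isoelectronic, higher Z=82 is smaller); Tl^3+ < Hg^2+ (isoelectronic, higher Z=81 is smaller); Hg^2+ < Au^+ (isoelectronic, higher Z=80 is smaller).
Ordering: Sn^4+ < Pb^4+ < Tl^3+ < Hg^2+ < Au^+. The second largest is Hg^2+.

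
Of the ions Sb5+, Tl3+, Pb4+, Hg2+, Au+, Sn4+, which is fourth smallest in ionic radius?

Tl3+

Sb5+: 46 e⁻, Z=51, Sn4+: 46 e⁻, Z=50, Pb4+: 78 e⁻, Z=82, Tl3+: 78 e⁻, Z=81, Hg2+: 78 e⁻, Z=80, Au+: 78 e⁻, Z=79. Sb5+ < Sn4+ (isoelectronic, higher Z=51 is smaller); Sn4+ < Pb4+ (same group, period 5 vs 6); Pb4+ < Tl3+ (isoelectronic, higher Z=82 is smaller); Tl3+ < Hg2+ (isoelectronic, higher Z=81 is smaller); Hg2+ < Au+ (both 78 e⁻, Z=80>79).
So the order is Sb5+ < Sn4+ < Pb4+ < Tl3+ < Hg2+ < Au+; the 4th-smallest ion is Tl3+.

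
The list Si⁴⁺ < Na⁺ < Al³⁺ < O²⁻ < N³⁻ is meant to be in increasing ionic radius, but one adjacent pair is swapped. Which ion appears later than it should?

Al³⁺

The pair Na⁺, Al³⁺ is the wrong way round — Al³⁺ and Na⁺ share 10 electrons; the higher nuclear charge on Al (Z=13) contracts it more, so Al³⁺ < Na⁺. All other adjacent pairs agree with periodic trends, so Al³⁺ is the misplaced ion.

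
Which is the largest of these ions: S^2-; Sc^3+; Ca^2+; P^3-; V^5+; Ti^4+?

P^3-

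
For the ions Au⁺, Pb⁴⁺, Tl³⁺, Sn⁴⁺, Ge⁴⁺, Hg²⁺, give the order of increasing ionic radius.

Electron counts and nuclear charges: Ge⁴⁺ has 28 e⁻ (Z=32), Sn⁴⁺ has 46 e⁻ (Z=50), Pb⁴⁺ has 78 e⁻ (Z=82), Tl³⁺ has 78 e⁻ (Z=81), Hg²⁺ has 78 e⁻ (Z=80), Au⁺ has 78 e⁻ (Z=79). Ge⁴⁺ < Sn⁴⁺ (same group, period 4 vs 5); Sn⁴⁺ < Pb⁴⁺ (same group, period 5 vs 6); Pb⁴⁺ < Tl³⁺ (both 78 e⁻, Z=82>81); Tl³⁺ < Hg²⁺ (both 78 e⁻, Z=81>80); Hg²⁺ < Au⁺ (both 78 e⁻, Z=80>79).

Ge⁴⁺ < Sn⁴⁺ < Pb⁴⁺ < Tl³⁺ < Hg²⁺ < Au⁺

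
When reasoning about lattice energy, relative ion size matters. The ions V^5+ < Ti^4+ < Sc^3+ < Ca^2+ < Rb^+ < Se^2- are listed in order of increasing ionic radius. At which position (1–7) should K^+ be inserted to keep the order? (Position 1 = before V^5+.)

5

Work out protons and electrons: V^5+ has 18 e⁻ (Z=23), Ti^4+ has 18 e⁻ (Z=22), Sc^3+ has 18 e⁻ (Z=21), Ca^2+ has 18 e⁻ (Z=20), K^+ has 18 e⁻ (Z=19), Rb^+ has 36 e⁻ (Z=37), Se^2- has 36 e⁻ (Z=34). V^5+ < Ti^4+ (isoelectronic, higher Z=23 is smaller); Ti^4+ < Sc^3+ (both 18 e⁻, Z=22>21); Sc^3+ < Ca^2+ (isoelectronic, higher Z=21 is smaller); Ca^2+ < K^+ (both 18 e⁻, Z=20>19); K^+ < Rb^+ (same group, period 4 vs 5); Rb^+ < Se^2- (isoelectronic, higher Z=37 is smaller).
The complete sequence is V^5+ < Ti^4+ < Sc^3+ < Ca^2+ < K^+ < Rb^+ < Se^2-. K^+ sits at position 5.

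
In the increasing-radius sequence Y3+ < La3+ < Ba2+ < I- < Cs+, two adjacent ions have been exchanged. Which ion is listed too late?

Cs+

Compare adjacent ions: they are isoelectronic (54 e⁻) and Cs has more protons than I (55 vs 53), making Cs+ smaller — yet in this increasing list I- sits before Cs+. Nothing else is reversed, so Cs+ should move one place to the left.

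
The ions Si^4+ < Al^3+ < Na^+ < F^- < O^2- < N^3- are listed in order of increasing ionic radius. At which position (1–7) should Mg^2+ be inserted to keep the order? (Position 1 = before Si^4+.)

Each ion has 10 electrons. The ranking follows nuclear charge in reverse — greater Z gives a smaller radius. Si^4+ (Z=14), Al^3+ (Z=13), Mg^2+ (Z=12), Na^+ (Z=11), F^- (Z=9), O^2- (Z=8), N^3- (Z=7).
Putting Mg^2+ in gives Si^4+ < Al^3+ < Mg^2+ < Na^+ < F^- < O^2- < N^3-; it lands at slot 3.

3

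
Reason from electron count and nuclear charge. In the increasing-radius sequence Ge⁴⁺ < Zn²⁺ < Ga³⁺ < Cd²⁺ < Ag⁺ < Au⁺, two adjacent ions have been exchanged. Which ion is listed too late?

Ga³⁺

The pair Zn²⁺, Ga³⁺ is the wrong way round — they are isoelectronic (28 e⁻) and Ga has more protons than Zn (31 vs 30), making Ga³⁺ smaller. All other adjacent pairs agree with periodic trends, so Ga³⁺ is the misplaced ion.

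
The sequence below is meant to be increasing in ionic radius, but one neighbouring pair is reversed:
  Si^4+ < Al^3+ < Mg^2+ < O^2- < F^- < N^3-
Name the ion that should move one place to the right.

The pair O^2-, F^- is the wrong way round — both have 10 electrons but Z(F)=9 > Z(O)=8, so F^- should be the smaller of the two. All other adjacent pairs agree with periodic trends, so O^2- is the misplaced ion.

O^2-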